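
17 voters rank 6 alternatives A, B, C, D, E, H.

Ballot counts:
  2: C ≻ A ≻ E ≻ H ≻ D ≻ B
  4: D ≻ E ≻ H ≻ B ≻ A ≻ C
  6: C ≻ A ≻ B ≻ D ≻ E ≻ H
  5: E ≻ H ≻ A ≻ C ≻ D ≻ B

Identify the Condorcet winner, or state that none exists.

none

Check each pair by majority over 17 ballots:
A vs B: A, 13–4.
A vs C: A wins 9–8.
A vs D: A wins 13–4.
A–E: E 9–8.
A vs H: H, 9–8.
B vs C: C wins 13–4.
B–D: D 11–6.
B–E: E 11–6.
B vs H: H wins 11–6.
C–D: C 13–4.
C–E: E 9–8.
C–H: H 9–8.
D–E: D 10–7.
D–H: D 10–7.
E vs H: E wins 17–0.
Every alternative loses at least once (A loses to E; B loses to A; C loses to A; D loses to A; E loses to D; H loses to D). The majority relation contains the cycle A beats D beats E beats A, so there is no Condorcet winner.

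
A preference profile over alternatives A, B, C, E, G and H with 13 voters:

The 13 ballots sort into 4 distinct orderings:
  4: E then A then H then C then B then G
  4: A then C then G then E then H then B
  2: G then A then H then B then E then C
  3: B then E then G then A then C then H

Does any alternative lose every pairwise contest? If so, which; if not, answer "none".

none

Head-to-head results (13 voters):
A vs B: A wins 10–3.
A vs C: A, 13–0.
A vs E: E wins 7–6.
A vs G: A wins 8–5.
A vs H: 4+4+2+3 = 13 for A, 0 for H — A by 13–0.
B vs C: C wins 8–5.
B vs E: B preferred on 2+3 = 5 ballots; E wins 8–5.
B vs G: B is ranked higher on 4+3 = 7 ballots, G on 6. B wins 7–6.
B vs H: H wins 10–3.
C vs E: 4 to 9, E.
C vs G: C wins 8–5.
C vs H: C preferred on 4+3 = 7 ballots; C wins 7–6.
E–G: E 7–6.
E vs H: 11 to 2, E.
G vs H: G is ranked higher on 4+2+3 = 9 ballots, H on 4. G wins 9–4.
No alternative is winless: A beats B; B beats G; C beats B; E beats A; G beats H; H beats B. There is no Condorcet loser.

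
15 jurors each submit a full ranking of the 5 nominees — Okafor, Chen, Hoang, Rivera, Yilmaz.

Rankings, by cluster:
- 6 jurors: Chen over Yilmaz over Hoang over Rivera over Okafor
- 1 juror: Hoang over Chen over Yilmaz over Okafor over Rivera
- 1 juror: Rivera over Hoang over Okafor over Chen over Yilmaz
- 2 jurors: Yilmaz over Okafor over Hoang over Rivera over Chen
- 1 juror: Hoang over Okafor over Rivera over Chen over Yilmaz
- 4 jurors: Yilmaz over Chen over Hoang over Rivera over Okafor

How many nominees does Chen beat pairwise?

4

Chen against each rival (15 jurors):
Chen–Okafor: Chen 11–4.
Chen–Hoang: Chen 10–5.
Chen vs Rivera: Chen wins 11–4.
Chen vs Yilmaz: Chen is ranked higher on 6+1+1+1 = 9 ballots, Yilmaz on 6. Chen wins 9–6.
Chen beats Okafor, Hoang, Rivera, Yilmaz — 4 pairwise wins.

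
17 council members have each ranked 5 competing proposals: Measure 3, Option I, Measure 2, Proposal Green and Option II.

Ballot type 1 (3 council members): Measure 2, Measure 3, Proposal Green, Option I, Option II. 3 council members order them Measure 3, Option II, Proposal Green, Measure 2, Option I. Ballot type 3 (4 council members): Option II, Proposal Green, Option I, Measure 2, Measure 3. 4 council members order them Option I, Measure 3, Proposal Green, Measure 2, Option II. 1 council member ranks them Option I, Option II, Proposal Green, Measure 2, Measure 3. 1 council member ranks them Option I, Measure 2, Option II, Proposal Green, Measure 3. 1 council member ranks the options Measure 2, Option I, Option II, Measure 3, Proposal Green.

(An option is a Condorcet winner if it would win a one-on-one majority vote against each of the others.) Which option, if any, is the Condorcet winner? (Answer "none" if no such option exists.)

none

Head-to-head results (17 council members):
Measure 3 vs Option I: 3+3 = 6 for Measure 3, 11 for Option I — Option I by 11–6.
Measure 3 vs Measure 2: Measure 3 is ranked higher on 3+4 = 7 ballots, Measure 2 on 10. Measure 2 wins 10–7.
Measure 3 vs Proposal Green: 3+3+4+1 = 11 for Measure 3, 6 for Proposal Green — Measure 3 by 11–6.
Measure 3 vs Option II: 10 to 7, Measure 3.
Option I vs Measure 2: Option I is ranked higher on 4+4+1+1 = 10 ballots, Measure 2 on 7. Option I wins 10–7.
Option I vs Proposal Green: 7 to 10, Proposal Green.
Option I vs Option II: Option I preferred on 3+4+1+1+1 = 10 ballots; Option I wins 10–7.
Measure 2 vs Proposal Green: Measure 2 is ranked higher on 3+1+1 = 5 ballots, Proposal Green on 12. Proposal Green wins 12–5.
Measure 2 vs Option II: 3+4+1+1 = 9 for Measure 2, 8 for Option II — Measure 2 by 9–8.
Proposal Green vs Option II: 7 to 10, Option II.
No option is unbeaten: Measure 3 loses to Option I; Option I loses to Proposal Green; Measure 2 loses to Option I; Proposal Green loses to Measure 3; Option II loses to Measure 3. In particular Measure 3 → Proposal Green → Option I → Measure 3 is a majority cycle — no Condorcet winner exists.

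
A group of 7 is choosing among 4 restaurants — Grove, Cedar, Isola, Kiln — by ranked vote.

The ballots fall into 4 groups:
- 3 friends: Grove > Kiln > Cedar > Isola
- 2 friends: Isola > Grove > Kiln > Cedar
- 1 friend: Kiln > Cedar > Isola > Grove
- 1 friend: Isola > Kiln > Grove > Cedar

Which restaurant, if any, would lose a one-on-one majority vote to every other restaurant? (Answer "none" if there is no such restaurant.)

none

Head-to-head results (7 friends):
Grove vs Cedar: Grove is ranked higher on 3+2+1 = 6 ballots, Cedar on 1. Grove wins 6–1.
Grove vs Isola: Isola, 4–3.
Grove–Kiln: Grove 5–2.
Cedar vs Isola: Cedar wins 4–3.
Cedar vs Kiln: 0 for Cedar, 7 for Kiln — Kiln by 7–0.
Isola–Kiln: Kiln 4–3.
Every restaurant wins at least one matchup (Grove beats Cedar; Cedar beats Isola; Isola beats Grove; Kiln beats Cedar), so there is no Condorcet loser.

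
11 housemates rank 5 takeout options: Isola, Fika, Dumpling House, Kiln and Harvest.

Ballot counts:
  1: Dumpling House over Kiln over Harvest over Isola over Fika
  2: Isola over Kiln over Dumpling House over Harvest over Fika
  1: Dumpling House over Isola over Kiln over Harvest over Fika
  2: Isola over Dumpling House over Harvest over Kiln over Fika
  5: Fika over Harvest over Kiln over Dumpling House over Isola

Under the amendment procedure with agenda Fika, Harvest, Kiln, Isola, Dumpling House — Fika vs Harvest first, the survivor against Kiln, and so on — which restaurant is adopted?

Dumpling House

Round 1: Fika vs Harvest — 5–6, Harvest advances.
Round 2: Harvest vs Kiln — 7–4, Harvest advances.
Round 3: Harvest vs Isola — 6–5, Harvest advances.
Round 4: Harvest vs Dumpling House — 5–6, Dumpling House advances.
The agenda winner is Dumpling House.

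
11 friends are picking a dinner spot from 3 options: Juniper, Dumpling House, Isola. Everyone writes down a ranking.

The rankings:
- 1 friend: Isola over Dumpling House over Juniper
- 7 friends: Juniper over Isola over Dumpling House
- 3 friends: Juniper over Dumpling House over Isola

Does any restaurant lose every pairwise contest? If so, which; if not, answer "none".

Head-to-head results (11 friends):
Juniper vs Dumpling House: Juniper wins 10–1.
Juniper vs Isola: 7+3 = 10 for Juniper, 1 for Isola — Juniper by 10–1.
Dumpling House vs Isola: Dumpling House is ranked higher on 3 ballots, Isola on 8. Isola wins 8–3.
Dumpling House is beaten in every head-to-head and is the Condorcet loser.

Dumpling House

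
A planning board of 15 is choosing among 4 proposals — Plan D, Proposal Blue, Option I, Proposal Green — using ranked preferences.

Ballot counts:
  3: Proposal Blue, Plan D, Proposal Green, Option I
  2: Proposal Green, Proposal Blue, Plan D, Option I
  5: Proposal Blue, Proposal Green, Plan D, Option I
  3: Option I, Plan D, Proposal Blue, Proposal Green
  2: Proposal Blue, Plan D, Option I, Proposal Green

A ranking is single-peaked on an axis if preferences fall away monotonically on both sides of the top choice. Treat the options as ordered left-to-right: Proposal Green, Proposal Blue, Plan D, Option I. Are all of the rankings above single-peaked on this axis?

Axis positions: Proposal Green=1, Proposal Blue=2, Plan D=3, Option I=4.
Faction 1 (peak Proposal Blue at position 2): ranking walks positions 2-3-1-4, expanding outward from the peak — single-peaked.
Faction 2 (peak Proposal Green at position 1): ranking walks positions 1-2-3-4, expanding outward from the peak — single-peaked.
Faction 3 (peak Proposal Blue at position 2): ranking walks positions 2-1-3-4, expanding outward from the peak — single-peaked.
Faction 4 (peak Option I at position 4): ranking walks positions 4-3-2-1, expanding outward from the peak — single-peaked.
Faction 5 (peak Proposal Blue at position 2): ranking walks positions 2-3-4-1, expanding outward from the peak — single-peaked.
Every ranking is single-peaked on this axis.

yes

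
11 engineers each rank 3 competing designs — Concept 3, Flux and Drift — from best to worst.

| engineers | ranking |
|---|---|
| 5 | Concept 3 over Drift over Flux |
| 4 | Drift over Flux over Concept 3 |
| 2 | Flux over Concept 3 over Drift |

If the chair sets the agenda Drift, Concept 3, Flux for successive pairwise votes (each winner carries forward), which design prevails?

Round 1: Drift vs Concept 3 — 4–7, Concept 3 advances.
Round 2: Concept 3 vs Flux — 5–6, Flux advances.
Flux survives the agenda.

Flux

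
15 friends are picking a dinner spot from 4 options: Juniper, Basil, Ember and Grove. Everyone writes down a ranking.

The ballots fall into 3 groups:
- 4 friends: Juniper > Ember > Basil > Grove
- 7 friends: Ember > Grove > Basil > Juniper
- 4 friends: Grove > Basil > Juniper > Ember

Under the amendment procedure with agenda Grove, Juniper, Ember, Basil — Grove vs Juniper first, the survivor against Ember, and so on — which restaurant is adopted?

Round 1: Grove vs Juniper — 11–4, Grove advances.
Round 2: Grove vs Ember — 4–11, Ember advances.
Round 3: Ember vs Basil — 11–4, Ember advances.
The agenda winner is Ember.

Ember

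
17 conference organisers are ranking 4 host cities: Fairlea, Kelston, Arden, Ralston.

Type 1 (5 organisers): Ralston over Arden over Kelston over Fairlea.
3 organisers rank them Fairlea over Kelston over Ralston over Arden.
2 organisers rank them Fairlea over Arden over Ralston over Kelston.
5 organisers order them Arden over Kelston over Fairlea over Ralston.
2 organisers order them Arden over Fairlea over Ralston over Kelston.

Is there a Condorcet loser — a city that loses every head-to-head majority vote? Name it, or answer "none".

Head-to-head results (17 organisers):
Fairlea vs Kelston: Fairlea preferred on 3+2+2 = 7 ballots; Kelston wins 10–7.
Fairlea vs Arden: Fairlea preferred on 3+2 = 5 ballots; Arden wins 12–5.
Fairlea vs Ralston: Fairlea wins 12–5.
Kelston vs Arden: Kelston preferred on 3 ballots; Arden wins 14–3.
Kelston vs Ralston: Ralston, 9–8.
Arden vs Ralston: 9 to 8, Arden.
Every city wins at least one matchup (Fairlea beats Ralston; Kelston beats Fairlea; Arden beats Fairlea; Ralston beats Kelston), so there is no Condorcet loser.

none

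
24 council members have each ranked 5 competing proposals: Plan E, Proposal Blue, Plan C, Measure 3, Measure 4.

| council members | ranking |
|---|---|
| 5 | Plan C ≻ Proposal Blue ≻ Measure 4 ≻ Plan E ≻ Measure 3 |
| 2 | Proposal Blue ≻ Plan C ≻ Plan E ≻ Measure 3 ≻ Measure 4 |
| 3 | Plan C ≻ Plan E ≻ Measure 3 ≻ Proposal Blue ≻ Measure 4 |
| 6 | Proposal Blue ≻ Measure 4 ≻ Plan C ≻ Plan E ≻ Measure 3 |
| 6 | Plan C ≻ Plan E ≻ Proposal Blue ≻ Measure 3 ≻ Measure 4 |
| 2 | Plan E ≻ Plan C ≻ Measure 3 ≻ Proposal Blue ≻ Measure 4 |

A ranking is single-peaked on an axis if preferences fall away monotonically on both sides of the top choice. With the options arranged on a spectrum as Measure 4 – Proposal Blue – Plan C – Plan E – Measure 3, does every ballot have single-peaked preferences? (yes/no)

Axis positions: Measure 4=1, Proposal Blue=2, Plan C=3, Plan E=4, Measure 3=5.
Group 1 (peak Plan C at position 3): ranking walks positions 3-2-1-4-5, expanding outward from the peak — single-peaked.
Group 2 (peak Proposal Blue at position 2): ranking walks positions 2-3-4-5-1, expanding outward from the peak — single-peaked.
Group 3 (peak Plan C at position 3): ranking walks positions 3-4-5-2-1, expanding outward from the peak — single-peaked.
Group 4 (peak Proposal Blue at position 2): ranking walks positions 2-1-3-4-5, expanding outward from the peak — single-peaked.
Group 5 (peak Plan C at position 3): ranking walks positions 3-4-2-5-1, expanding outward from the peak — single-peaked.
Group 6 (peak Plan E at position 4): ranking walks positions 4-3-5-2-1, expanding outward from the peak — single-peaked.
Every ranking is single-peaked on this axis.

yes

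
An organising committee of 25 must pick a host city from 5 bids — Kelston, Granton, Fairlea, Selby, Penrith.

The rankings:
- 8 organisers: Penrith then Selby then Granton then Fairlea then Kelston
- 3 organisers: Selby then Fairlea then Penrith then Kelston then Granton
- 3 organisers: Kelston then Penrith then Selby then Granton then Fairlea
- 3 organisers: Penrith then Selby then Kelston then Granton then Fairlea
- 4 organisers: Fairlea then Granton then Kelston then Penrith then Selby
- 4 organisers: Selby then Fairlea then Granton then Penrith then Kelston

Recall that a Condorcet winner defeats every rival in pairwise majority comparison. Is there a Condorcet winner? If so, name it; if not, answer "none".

Penrith

Check each pair by majority over 25 ballots:
Kelston vs Granton: 3+3+3 = 9 for Kelston, 16 for Granton — Granton by 16–9.
Kelston vs Fairlea: 3+3 = 6 for Kelston, 19 for Fairlea — Fairlea by 19–6.
Kelston vs Selby: Kelston preferred on 3+4 = 7 ballots; Selby wins 18–7.
Kelston vs Penrith: Kelston is ranked higher on 3+4 = 7 ballots, Penrith on 18. Penrith wins 18–7.
Granton vs Fairlea: 14 to 11, Granton.
Granton vs Selby: 4 for Granton, 21 for Selby — Selby by 21–4.
Granton vs Penrith: 4+4 = 8 for Granton, 17 for Penrith — Penrith by 17–8.
Fairlea vs Selby: 4 for Fairlea, 21 for Selby — Selby by 21–4.
Fairlea vs Penrith: 11 to 14, Penrith.
Selby vs Penrith: Selby preferred on 3+4 = 7 ballots; Penrith wins 18–7.
Penrith defeats every rival head-to-head and is the Condorcet winner.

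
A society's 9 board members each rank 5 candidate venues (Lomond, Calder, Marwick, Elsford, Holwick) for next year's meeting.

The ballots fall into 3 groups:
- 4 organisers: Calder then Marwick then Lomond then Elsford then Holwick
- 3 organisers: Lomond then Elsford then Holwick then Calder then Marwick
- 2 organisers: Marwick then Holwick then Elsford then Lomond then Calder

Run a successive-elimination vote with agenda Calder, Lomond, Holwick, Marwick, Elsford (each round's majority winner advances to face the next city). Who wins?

Round 1: Calder vs Lomond — 4–5, Lomond advances.
Round 2: Lomond vs Holwick — 7–2, Lomond advances.
Round 3: Lomond vs Marwick — 3–6, Marwick advances.
Round 4: Marwick vs Elsford — 6–3, Marwick advances.
The agenda winner is Marwick.

Marwick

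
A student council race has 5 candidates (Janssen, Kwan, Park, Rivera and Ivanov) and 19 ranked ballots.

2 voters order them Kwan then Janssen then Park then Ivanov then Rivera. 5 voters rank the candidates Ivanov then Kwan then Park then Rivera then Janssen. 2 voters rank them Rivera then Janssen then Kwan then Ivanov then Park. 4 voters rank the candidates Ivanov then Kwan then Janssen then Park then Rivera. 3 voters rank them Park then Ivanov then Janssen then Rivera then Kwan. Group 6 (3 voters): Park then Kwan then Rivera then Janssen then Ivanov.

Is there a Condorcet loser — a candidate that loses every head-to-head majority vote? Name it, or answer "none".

Janssen

Head-to-head results (19 voters):
Janssen–Kwan: Kwan 14–5.
Janssen–Park: Park 11–8.
Janssen vs Rivera: 2+4+3 = 9 for Janssen, 10 for Rivera — Rivera by 10–9.
Janssen vs Ivanov: 2+2+3 = 7 for Janssen, 12 for Ivanov — Ivanov by 12–7.
Kwan–Park: Kwan 13–6.
Kwan–Rivera: Kwan 14–5.
Kwan vs Ivanov: Kwan preferred on 2+2+3 = 7 ballots; Ivanov wins 12–7.
Park–Rivera: Park 17–2.
Park vs Ivanov: 2+3+3 = 8 for Park, 11 for Ivanov — Ivanov by 11–8.
Rivera vs Ivanov: Rivera is ranked higher on 2+3 = 5 ballots, Ivanov on 14. Ivanov wins 14–5.
Only Janssen has no wins; Janssen is the Condorcet loser.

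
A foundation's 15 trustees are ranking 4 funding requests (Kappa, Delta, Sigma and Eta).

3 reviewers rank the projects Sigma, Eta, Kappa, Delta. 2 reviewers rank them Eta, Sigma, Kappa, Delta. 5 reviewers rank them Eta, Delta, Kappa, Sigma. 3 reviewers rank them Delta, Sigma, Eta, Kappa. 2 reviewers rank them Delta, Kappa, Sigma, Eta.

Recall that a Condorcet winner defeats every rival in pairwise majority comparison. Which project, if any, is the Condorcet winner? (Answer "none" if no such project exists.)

none

Check each pair by majority over 15 ballots:
Kappa–Delta: Delta 10–5.
Kappa–Sigma: Sigma 8–7.
Kappa vs Eta: Kappa is ranked higher on 2 ballots, Eta on 13. Eta wins 13–2.
Delta vs Sigma: 5+3+2 = 10 for Delta, 5 for Sigma — Delta by 10–5.
Delta vs Eta: Delta is ranked higher on 3+2 = 5 ballots, Eta on 10. Eta wins 10–5.
Sigma vs Eta: Sigma, 8–7.
Each project drops at least one matchup (Kappa loses to Delta; Delta loses to Eta; Sigma loses to Delta; Eta loses to Sigma); the cycle Delta > Sigma > Eta > Delta rules out a Condorcet winner.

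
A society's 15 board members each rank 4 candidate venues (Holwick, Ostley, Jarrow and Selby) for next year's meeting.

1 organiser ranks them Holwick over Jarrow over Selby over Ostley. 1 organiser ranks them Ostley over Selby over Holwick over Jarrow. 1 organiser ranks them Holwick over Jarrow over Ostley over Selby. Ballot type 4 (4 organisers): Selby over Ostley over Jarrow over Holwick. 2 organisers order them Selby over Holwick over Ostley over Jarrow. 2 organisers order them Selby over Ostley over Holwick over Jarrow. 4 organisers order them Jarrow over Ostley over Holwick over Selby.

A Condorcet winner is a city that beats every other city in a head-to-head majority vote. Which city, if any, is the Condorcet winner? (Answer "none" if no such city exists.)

Head-to-head results (15 organisers):
Holwick vs Ostley: Holwick preferred on 1+1+2 = 4 ballots; Ostley wins 11–4.
Holwick vs Jarrow: 1+1+1+2+2 = 7 for Holwick, 8 for Jarrow — Jarrow by 8–7.
Holwick vs Selby: 6 to 9, Selby.
Ostley vs Jarrow: 1+4+2+2 = 9 for Ostley, 6 for Jarrow — Ostley by 9–6.
Ostley vs Selby: Ostley preferred on 1+1+4 = 6 ballots; Selby wins 9–6.
Jarrow vs Selby: Jarrow preferred on 1+1+4 = 6 ballots; Selby wins 9–6.
Selby beats each of Holwick, Ostley, Jarrow — Selby is the Condorcet winner.

Selby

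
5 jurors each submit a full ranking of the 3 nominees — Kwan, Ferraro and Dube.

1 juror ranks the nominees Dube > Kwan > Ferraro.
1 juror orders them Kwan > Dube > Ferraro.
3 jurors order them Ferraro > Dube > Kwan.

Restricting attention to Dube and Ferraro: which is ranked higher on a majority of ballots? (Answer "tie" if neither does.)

Ballots ranking Dube above Ferraro: 1 + 1 = 2.
Ballots ranking Ferraro above Dube: 5 − 2 = 3.
Ferraro wins the head-to-head 3–2.

Ferraro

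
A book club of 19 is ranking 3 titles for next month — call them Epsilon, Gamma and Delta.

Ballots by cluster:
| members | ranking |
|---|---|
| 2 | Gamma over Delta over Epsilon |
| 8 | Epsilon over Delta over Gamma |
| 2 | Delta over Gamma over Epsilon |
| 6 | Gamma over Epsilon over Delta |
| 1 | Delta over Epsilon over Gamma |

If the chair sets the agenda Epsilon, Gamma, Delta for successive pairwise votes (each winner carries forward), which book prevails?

Round 1: Epsilon vs Gamma — 9–10, Gamma advances.
Round 2: Gamma vs Delta — 8–11, Delta advances.
Delta survives the agenda.

Delta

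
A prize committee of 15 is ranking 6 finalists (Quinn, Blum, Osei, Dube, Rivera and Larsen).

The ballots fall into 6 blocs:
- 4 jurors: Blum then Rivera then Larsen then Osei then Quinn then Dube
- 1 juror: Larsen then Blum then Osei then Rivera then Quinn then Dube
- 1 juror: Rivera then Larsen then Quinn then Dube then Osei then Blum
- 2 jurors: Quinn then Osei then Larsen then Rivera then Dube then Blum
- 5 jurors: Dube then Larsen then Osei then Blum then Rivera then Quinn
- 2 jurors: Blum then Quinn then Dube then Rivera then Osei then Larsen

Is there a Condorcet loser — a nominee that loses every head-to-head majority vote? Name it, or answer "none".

Head-to-head results (15 jurors):
Quinn–Blum: Blum 12–3.
Quinn vs Osei: Osei, 10–5.
Quinn–Dube: Quinn 10–5.
Quinn vs Rivera: 2+2 = 4 for Quinn, 11 for Rivera — Rivera by 11–4.
Quinn vs Larsen: Quinn is ranked higher on 2+2 = 4 ballots, Larsen on 11. Larsen wins 11–4.
Blum vs Osei: 7 to 8, Osei.
Blum vs Dube: Blum preferred on 4+1+2 = 7 ballots; Dube wins 8–7.
Blum–Rivera: Blum 12–3.
Blum vs Larsen: Blum is ranked higher on 4+2 = 6 ballots, Larsen on 9. Larsen wins 9–6.
Osei vs Dube: Osei preferred on 4+1+2 = 7 ballots; Dube wins 8–7.
Osei–Rivera: Osei 8–7.
Osei–Larsen: Larsen 11–4.
Dube vs Rivera: 7 to 8, Rivera.
Dube vs Larsen: 5+2 = 7 for Dube, 8 for Larsen — Larsen by 8–7.
Rivera vs Larsen: Rivera preferred on 4+1+2 = 7 ballots; Larsen wins 8–7.
Each nominee has at least one pairwise win (Quinn beats Dube; Blum beats Quinn; Osei beats Quinn; Dube beats Blum; Rivera beats Quinn; Larsen beats Quinn) — no Condorcet loser.

none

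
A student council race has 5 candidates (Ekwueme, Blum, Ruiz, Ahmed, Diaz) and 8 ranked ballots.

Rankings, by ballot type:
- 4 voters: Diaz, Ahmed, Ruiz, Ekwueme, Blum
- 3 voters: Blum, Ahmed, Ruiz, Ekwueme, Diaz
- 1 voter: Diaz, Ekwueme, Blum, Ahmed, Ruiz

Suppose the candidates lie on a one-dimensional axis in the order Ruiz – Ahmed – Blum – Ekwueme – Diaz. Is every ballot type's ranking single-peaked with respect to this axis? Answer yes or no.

no

Axis positions: Ruiz=1, Ahmed=2, Blum=3, Ekwueme=4, Diaz=5.
Ballot type 1: ranking walks positions 5-2-1-4-3; Ahmed is ranked above Ekwueme even though Ekwueme lies between Ahmed and the peak Diaz on the axis — preferences dip and rise again. Not single-peaked.
Ballot type 2 (peak Blum at position 3): ranking walks positions 3-2-1-4-5, expanding outward from the peak — single-peaked.
Ballot type 3 (peak Diaz at position 5): ranking walks positions 5-4-3-2-1, expanding outward from the peak — single-peaked.
Ballot type 1 violates single-peakedness, so the profile is not single-peaked on this axis.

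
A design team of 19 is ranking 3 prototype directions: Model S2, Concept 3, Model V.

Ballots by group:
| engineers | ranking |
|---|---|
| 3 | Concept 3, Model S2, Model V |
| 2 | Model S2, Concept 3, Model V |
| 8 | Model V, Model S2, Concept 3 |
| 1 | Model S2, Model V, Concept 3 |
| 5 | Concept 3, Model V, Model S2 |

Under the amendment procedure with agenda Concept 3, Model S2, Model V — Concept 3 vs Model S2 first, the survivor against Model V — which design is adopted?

Model V

Round 1: Concept 3 vs Model S2 — 8–11, Model S2 advances.
Round 2: Model S2 vs Model V — 6–13, Model V advances.
The agenda winner is Model V.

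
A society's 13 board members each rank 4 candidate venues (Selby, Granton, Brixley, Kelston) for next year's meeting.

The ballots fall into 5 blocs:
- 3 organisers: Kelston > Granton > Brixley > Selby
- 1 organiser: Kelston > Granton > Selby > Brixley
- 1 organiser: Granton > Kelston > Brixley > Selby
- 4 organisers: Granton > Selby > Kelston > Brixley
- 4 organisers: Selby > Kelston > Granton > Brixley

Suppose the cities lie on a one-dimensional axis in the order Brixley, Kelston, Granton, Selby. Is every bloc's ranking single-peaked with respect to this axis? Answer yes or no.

no

Axis positions: Brixley=1, Kelston=2, Granton=3, Selby=4.
Bloc 1 (peak Kelston at position 2): ranking walks positions 2-3-1-4, expanding outward from the peak — single-peaked.
Bloc 2 (peak Kelston at position 2): ranking walks positions 2-3-4-1, expanding outward from the peak — single-peaked.
Bloc 3 (peak Granton at position 3): ranking walks positions 3-2-1-4, expanding outward from the peak — single-peaked.
Bloc 4 (peak Granton at position 3): ranking walks positions 3-4-2-1, expanding outward from the peak — single-peaked.
Bloc 5: ranking walks positions 4-2-3-1; Kelston is ranked above Granton even though Granton lies between Kelston and the peak Selby on the axis — preferences dip and rise again. Not single-peaked.
Bloc 5 violates single-peakedness, so the profile is not single-peaked on this axis.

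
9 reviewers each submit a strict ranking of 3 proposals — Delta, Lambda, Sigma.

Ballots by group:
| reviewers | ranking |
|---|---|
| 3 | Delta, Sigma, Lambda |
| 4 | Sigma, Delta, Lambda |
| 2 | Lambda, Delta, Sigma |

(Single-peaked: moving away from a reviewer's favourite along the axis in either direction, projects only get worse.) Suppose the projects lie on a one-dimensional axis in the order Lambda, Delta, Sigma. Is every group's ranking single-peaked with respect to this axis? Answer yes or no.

yes

Axis positions: Lambda=1, Delta=2, Sigma=3.
Group 1 (peak Delta at position 2): ranking walks positions 2-3-1, expanding outward from the peak — single-peaked.
Group 2 (peak Sigma at position 3): ranking walks positions 3-2-1, expanding outward from the peak — single-peaked.
Group 3 (peak Lambda at position 1): ranking walks positions 1-2-3, expanding outward from the peak — single-peaked.
Every ranking is single-peaked on this axis.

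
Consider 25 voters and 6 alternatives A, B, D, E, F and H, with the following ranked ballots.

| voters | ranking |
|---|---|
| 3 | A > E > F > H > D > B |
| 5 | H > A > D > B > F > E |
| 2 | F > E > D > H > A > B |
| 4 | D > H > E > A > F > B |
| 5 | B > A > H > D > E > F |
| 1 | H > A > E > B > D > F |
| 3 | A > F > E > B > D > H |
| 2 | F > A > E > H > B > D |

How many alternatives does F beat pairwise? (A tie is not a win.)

1

F against each rival (25 voters):
F vs A: A wins 21–4.
F–B: F 14–11.
F vs D: F is ranked higher on 3+2+3+2 = 10 ballots, D on 15. D wins 15–10.
F vs E: 5+2+3+2 = 12 for F, 13 for E — E by 13–12.
F vs H: 3+2+3+2 = 10 for F, 15 for H — H by 15–10.
F beats B; loses to A, D, E, H — 1 pairwise win.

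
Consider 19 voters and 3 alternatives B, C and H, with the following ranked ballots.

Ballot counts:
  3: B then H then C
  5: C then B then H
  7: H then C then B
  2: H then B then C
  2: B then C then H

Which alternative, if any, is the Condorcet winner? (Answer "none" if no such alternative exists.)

none

Check each pair by majority over 19 ballots:
B–C: C 12–7.
B vs H: B wins 10–9.
C–H: H 12–7.
No alternative is unbeaten: B loses to C; C loses to H; H loses to B. In particular B > H > C > B is a majority cycle — no Condorcet winner exists.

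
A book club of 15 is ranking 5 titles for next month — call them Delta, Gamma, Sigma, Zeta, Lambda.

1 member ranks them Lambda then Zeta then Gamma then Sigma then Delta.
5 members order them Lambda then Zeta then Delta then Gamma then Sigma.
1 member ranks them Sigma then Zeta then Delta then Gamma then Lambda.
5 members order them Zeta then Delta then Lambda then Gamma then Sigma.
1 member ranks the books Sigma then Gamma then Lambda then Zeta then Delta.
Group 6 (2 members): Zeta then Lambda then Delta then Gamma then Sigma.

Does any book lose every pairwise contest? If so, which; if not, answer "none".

Pairwise majorities:
Delta vs Gamma: Delta preferred on 5+1+5+2 = 13 ballots; Delta wins 13–2.
Delta–Sigma: Delta 12–3.
Delta vs Zeta: Zeta, 15–0.
Delta–Lambda: Lambda 9–6.
Gamma vs Sigma: 13 to 2, Gamma.
Gamma vs Zeta: Gamma is ranked higher on 1 ballot, Zeta on 14. Zeta wins 14–1.
Gamma vs Lambda: Lambda wins 13–2.
Sigma vs Zeta: Sigma preferred on 1+1 = 2 ballots; Zeta wins 13–2.
Sigma vs Lambda: 1+1 = 2 for Sigma, 13 for Lambda — Lambda by 13–2.
Zeta vs Lambda: Zeta preferred on 1+5+2 = 8 ballots; Zeta wins 8–7.
Only Sigma has no wins; Sigma is the Condorcet loser.

Sigma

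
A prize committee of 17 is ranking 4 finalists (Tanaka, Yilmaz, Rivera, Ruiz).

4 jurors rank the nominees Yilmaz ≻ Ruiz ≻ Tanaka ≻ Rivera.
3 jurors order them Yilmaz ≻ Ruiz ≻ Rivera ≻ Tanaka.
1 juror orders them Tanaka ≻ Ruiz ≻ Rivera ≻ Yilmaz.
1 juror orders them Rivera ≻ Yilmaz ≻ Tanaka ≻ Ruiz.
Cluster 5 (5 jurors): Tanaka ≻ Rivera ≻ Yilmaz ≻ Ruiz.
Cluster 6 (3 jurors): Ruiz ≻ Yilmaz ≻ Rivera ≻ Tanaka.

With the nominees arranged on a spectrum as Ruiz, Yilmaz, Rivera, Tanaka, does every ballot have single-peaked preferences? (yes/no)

Axis positions: Ruiz=1, Yilmaz=2, Rivera=3, Tanaka=4.
Cluster 1: ranking walks positions 2-1-4-3; Tanaka is ranked above Rivera even though Rivera lies between Tanaka and the peak Yilmaz on the axis — preferences dip and rise again. Not single-peaked.
Cluster 2 (peak Yilmaz at position 2): ranking walks positions 2-1-3-4, expanding outward from the peak — single-peaked.
Cluster 3: ranking walks positions 4-1-3-2; Ruiz is ranked above Rivera even though Rivera lies between Ruiz and the peak Tanaka on the axis — preferences dip and rise again. Not single-peaked.
Cluster 4 (peak Rivera at position 3): ranking walks positions 3-2-4-1, expanding outward from the peak — single-peaked.
Cluster 5 (peak Tanaka at position 4): ranking walks positions 4-3-2-1, expanding outward from the peak — single-peaked.
Cluster 6 (peak Ruiz at position 1): ranking walks positions 1-2-3-4, expanding outward from the peak — single-peaked.
Cluster 1 violates single-peakedness, so the profile is not single-peaked on this axis.

no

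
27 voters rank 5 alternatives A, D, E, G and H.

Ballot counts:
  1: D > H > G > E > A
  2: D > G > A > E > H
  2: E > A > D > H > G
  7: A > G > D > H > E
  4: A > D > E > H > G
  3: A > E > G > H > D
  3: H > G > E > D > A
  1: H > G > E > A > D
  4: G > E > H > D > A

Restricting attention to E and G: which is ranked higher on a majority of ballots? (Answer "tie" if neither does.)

Ballots ranking E above G: 2 + 4 + 3 = 9.
Ballots ranking G above E: 27 − 9 = 18.
G wins the head-to-head 18–9.

G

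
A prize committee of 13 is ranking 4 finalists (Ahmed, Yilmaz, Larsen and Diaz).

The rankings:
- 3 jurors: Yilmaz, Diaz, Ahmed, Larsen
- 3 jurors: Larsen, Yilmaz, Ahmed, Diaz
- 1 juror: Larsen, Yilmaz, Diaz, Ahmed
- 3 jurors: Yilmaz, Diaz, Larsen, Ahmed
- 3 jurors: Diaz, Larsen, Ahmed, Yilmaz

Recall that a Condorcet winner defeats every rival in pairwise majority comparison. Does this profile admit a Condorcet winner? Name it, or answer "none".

none

Head-to-head results (13 jurors):
Ahmed vs Yilmaz: 3 to 10, Yilmaz.
Ahmed vs Larsen: 3 to 10, Larsen.
Ahmed vs Diaz: 3 for Ahmed, 10 for Diaz — Diaz by 10–3.
Yilmaz vs Larsen: Yilmaz preferred on 3+3 = 6 ballots; Larsen wins 7–6.
Yilmaz vs Diaz: Yilmaz is ranked higher on 3+3+1+3 = 10 ballots, Diaz on 3. Yilmaz wins 10–3.
Larsen vs Diaz: Larsen preferred on 3+1 = 4 ballots; Diaz wins 9–4.
Each nominee drops at least one matchup (Ahmed loses to Yilmaz; Yilmaz loses to Larsen; Larsen loses to Diaz; Diaz loses to Yilmaz); the cycle Yilmaz beats Diaz beats Larsen beats Yilmaz rules out a Condorcet winner.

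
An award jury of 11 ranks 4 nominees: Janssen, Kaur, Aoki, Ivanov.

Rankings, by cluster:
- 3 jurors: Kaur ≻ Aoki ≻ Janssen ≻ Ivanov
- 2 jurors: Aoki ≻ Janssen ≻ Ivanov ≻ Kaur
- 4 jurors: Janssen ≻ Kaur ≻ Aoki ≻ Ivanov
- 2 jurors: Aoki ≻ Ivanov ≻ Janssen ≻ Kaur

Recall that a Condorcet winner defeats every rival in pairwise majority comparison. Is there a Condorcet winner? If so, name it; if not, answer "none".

none

Head-to-head results (11 jurors):
Janssen vs Kaur: Janssen wins 8–3.
Janssen vs Aoki: Aoki wins 7–4.
Janssen vs Ivanov: Janssen wins 9–2.
Kaur–Aoki: Kaur 7–4.
Kaur–Ivanov: Kaur 7–4.
Aoki–Ivanov: Aoki 11–0.
No nominee is unbeaten: Janssen loses to Aoki; Kaur loses to Janssen; Aoki loses to Kaur; Ivanov loses to Janssen. In particular Janssen → Kaur → Aoki → Janssen is a majority cycle — no Condorcet winner exists.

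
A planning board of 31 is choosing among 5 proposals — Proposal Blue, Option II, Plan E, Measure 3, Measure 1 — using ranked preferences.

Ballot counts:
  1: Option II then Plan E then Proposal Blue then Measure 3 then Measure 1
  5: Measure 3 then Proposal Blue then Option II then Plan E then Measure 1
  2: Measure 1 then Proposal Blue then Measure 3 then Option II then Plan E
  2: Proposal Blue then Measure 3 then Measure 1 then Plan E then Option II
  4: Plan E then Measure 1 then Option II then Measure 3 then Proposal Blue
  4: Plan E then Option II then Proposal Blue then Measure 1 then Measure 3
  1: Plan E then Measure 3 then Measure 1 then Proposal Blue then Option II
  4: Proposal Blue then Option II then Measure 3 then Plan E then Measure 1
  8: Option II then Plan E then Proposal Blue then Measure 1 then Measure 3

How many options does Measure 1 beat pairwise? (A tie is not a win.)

1

Measure 1 against each rival (31 council members):
Measure 1 vs Proposal Blue: Measure 1 preferred on 2+4+1 = 7 ballots; Proposal Blue wins 24–7.
Measure 1 vs Option II: Option II wins 22–9.
Measure 1–Plan E: Plan E 27–4.
Measure 1 vs Measure 3: Measure 1 wins 18–13.
Measure 1 beats Measure 3; loses to Proposal Blue, Option II, Plan E — 1 pairwise win.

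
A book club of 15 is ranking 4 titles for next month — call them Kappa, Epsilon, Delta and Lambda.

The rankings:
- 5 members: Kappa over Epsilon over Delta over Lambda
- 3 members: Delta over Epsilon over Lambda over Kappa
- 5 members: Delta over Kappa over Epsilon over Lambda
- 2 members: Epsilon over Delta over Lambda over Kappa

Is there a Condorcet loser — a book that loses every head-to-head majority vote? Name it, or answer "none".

Pairwise majorities:
Kappa vs Epsilon: Kappa, 10–5.
Kappa vs Delta: Delta, 10–5.
Kappa–Lambda: Kappa 10–5.
Epsilon vs Delta: Epsilon is ranked higher on 5+2 = 7 ballots, Delta on 8. Delta wins 8–7.
Epsilon vs Lambda: 5+3+5+2 = 15 for Epsilon, 0 for Lambda — Epsilon by 15–0.
Delta vs Lambda: Delta, 15–0.
Only Lambda has no wins; Lambda is the Condorcet loser.

Lambda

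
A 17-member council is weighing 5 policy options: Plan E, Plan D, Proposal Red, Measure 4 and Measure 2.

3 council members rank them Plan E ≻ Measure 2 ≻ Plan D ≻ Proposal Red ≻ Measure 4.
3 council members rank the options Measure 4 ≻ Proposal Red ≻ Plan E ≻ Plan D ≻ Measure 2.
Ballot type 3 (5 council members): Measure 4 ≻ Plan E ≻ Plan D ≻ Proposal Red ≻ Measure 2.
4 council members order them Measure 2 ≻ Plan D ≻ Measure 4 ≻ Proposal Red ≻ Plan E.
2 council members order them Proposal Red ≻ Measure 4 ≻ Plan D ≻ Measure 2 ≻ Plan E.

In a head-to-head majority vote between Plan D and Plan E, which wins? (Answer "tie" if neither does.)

Ballots ranking Plan D above Plan E: 4 + 2 = 6.
Ballots ranking Plan E above Plan D: 17 − 6 = 11.
Plan E wins the head-to-head 11–6.

Plan E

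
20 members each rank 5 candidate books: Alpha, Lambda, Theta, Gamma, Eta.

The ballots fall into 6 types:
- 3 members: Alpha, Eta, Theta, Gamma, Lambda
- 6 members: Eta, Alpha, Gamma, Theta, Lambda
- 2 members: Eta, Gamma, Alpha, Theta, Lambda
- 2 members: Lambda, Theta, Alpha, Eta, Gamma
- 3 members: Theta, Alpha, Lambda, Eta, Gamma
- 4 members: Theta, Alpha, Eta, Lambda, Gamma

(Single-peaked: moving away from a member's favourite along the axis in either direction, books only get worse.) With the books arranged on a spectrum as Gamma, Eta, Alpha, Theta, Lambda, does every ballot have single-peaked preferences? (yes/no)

Axis positions: Gamma=1, Eta=2, Alpha=3, Theta=4, Lambda=5.
Type 1 (peak Alpha at position 3): ranking walks positions 3-2-4-1-5, expanding outward from the peak — single-peaked.
Type 2 (peak Eta at position 2): ranking walks positions 2-3-1-4-5, expanding outward from the peak — single-peaked.
Type 3 (peak Eta at position 2): ranking walks positions 2-1-3-4-5, expanding outward from the peak — single-peaked.
Type 4 (peak Lambda at position 5): ranking walks positions 5-4-3-2-1, expanding outward from the peak — single-peaked.
Type 5 (peak Theta at position 4): ranking walks positions 4-3-5-2-1, expanding outward from the peak — single-peaked.
Type 6 (peak Theta at position 4): ranking walks positions 4-3-2-5-1, expanding outward from the peak — single-peaked.
Every ranking is single-peaked on this axis.

yes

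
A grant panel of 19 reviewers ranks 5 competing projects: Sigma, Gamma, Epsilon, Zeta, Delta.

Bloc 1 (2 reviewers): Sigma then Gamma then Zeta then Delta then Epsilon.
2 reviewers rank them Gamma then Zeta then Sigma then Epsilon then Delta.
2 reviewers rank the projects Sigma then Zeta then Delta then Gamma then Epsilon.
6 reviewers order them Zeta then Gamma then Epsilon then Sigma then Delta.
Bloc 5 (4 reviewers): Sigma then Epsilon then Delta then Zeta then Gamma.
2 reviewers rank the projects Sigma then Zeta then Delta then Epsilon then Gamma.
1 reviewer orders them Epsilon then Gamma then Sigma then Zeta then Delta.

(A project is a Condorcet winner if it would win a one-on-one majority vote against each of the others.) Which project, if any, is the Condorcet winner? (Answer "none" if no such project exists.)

Check each pair by majority over 19 ballots:
Sigma vs Gamma: Sigma is ranked higher on 2+2+4+2 = 10 ballots, Gamma on 9. Sigma wins 10–9.
Sigma vs Epsilon: Sigma wins 12–7.
Sigma vs Zeta: 11 to 8, Sigma.
Sigma vs Delta: Sigma is ranked higher on 19 ballots, Delta on 0. Sigma wins 19–0.
Gamma vs Epsilon: 2+2+2+6 = 12 for Gamma, 7 for Epsilon — Gamma by 12–7.
Gamma vs Zeta: 2+2+1 = 5 for Gamma, 14 for Zeta — Zeta by 14–5.
Gamma–Delta: Gamma 11–8.
Epsilon vs Zeta: Epsilon preferred on 4+1 = 5 ballots; Zeta wins 14–5.
Epsilon vs Delta: Epsilon preferred on 2+6+4+1 = 13 ballots; Epsilon wins 13–6.
Zeta vs Delta: 2+2+2+6+2+1 = 15 for Zeta, 4 for Delta — Zeta by 15–4.
Sigma wins every pairwise contest, so Sigma is the Condorcet winner.

Sigma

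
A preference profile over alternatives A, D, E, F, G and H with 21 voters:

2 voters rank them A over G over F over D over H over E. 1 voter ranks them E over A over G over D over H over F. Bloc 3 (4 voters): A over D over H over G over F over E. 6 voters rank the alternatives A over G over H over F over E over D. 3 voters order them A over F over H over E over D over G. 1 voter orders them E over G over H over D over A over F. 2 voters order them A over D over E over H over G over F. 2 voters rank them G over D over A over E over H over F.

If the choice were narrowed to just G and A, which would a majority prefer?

Ballots ranking G above A: 1 + 2 = 3.
Ballots ranking A above G: 21 − 3 = 18.
A wins the head-to-head 18–3.

A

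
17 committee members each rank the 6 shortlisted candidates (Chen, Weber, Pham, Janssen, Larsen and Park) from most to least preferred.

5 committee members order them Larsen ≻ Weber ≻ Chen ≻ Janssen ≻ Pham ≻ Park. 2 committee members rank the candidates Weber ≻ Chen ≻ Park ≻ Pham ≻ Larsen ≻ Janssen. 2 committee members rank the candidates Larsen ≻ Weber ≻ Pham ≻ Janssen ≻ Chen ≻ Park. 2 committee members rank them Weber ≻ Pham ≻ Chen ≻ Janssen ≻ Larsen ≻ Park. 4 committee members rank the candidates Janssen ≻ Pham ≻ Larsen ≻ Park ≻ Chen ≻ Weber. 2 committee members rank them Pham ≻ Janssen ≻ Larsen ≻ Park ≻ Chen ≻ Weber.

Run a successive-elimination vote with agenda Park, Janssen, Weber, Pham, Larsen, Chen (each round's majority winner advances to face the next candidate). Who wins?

Larsen

Round 1: Park vs Janssen — 2–15, Janssen advances.
Round 2: Janssen vs Weber — 6–11, Weber advances.
Round 3: Weber vs Pham — 11–6, Weber advances.
Round 4: Weber vs Larsen — 4–13, Larsen advances.
Round 5: Larsen vs Chen — 13–4, Larsen advances.
Larsen survives the agenda.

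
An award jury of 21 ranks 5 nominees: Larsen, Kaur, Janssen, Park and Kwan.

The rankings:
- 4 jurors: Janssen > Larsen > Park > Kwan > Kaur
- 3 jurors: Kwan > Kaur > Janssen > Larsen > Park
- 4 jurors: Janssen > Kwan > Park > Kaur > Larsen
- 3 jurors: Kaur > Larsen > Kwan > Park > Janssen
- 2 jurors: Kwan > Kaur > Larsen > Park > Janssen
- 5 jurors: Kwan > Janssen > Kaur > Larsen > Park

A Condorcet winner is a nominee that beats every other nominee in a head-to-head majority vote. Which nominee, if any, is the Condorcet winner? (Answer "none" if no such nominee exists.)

Kwan

Pairwise majorities:
Larsen vs Kaur: Larsen is ranked higher on 4 ballots, Kaur on 17. Kaur wins 17–4.
Larsen vs Janssen: Larsen preferred on 3+2 = 5 ballots; Janssen wins 16–5.
Larsen vs Park: 17 to 4, Larsen.
Larsen vs Kwan: 7 to 14, Kwan.
Kaur vs Janssen: Kaur is ranked higher on 3+3+2 = 8 ballots, Janssen on 13. Janssen wins 13–8.
Kaur vs Park: 13 to 8, Kaur.
Kaur vs Kwan: 3 for Kaur, 18 for Kwan — Kwan by 18–3.
Janssen vs Park: 4+3+4+5 = 16 for Janssen, 5 for Park — Janssen by 16–5.
Janssen vs Kwan: Janssen is ranked higher on 4+4 = 8 ballots, Kwan on 13. Kwan wins 13–8.
Park vs Kwan: 4 to 17, Kwan.
Kwan beats each of Larsen, Kaur, Janssen, Park — Kwan is the Condorcet winner.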